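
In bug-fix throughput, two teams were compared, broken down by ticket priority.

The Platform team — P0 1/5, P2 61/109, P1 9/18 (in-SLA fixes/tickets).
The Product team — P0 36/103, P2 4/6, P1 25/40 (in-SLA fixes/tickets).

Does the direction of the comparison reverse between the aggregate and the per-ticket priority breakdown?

P0: the Platform team 1/5 = 20.0%, the Product team 36/103 = 35.0% → the Product team
P2: the Platform team 61/109 = 56.0%, the Product team 4/6 = 66.7% → the Product team
P1: the Platform team 9/18 = 50.0%, the Product team 25/40 = 62.5% → the Product team
Overall: the Platform team 71/132 = 53.8%, the Product team 65/149 = 43.6% → the Platform team
The Product team wins each ticket group but the Platform team wins overall — the comparison reverses. The Product team's tickets skew toward P0, which has a lower base rate.

Yes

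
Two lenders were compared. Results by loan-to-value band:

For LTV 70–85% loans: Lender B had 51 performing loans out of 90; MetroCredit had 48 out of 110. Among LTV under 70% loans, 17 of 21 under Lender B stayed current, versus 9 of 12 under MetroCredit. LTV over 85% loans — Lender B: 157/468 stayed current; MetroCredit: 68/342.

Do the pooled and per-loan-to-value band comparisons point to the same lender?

Yes

LTV 70–85%: Lender B 51/90 = 56.7%, MetroCredit 48/110 = 43.6% → Lender B
LTV under 70%: Lender B 17/21 = 81.0%, MetroCredit 9/12 = 75.0% → Lender B
LTV over 85%: Lender B 157/468 = 33.5%, MetroCredit 68/342 = 19.9% → Lender B
Overall: Lender B 225/579 = 38.9%, MetroCredit 125/464 = 26.9% → Lender B
Lender B wins overall and in every loan-to-value group — no reversal.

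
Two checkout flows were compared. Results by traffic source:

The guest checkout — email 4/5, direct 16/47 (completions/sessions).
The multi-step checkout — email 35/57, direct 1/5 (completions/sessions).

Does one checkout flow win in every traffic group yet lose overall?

Yes

Email: the guest checkout 4/5 = 80.0%, the multi-step checkout 35/57 = 61.4% → the guest checkout
Direct: the guest checkout 16/47 = 34.0%, the multi-step checkout 1/5 = 20.0% → the guest checkout
Overall: the guest checkout 20/52 = 38.5%, the multi-step checkout 36/62 = 58.1% → the multi-step checkout
The guest checkout wins each traffic group but the multi-step checkout wins overall — the comparison reverses. The guest checkout's sessions skew toward direct, which has a lower base rate.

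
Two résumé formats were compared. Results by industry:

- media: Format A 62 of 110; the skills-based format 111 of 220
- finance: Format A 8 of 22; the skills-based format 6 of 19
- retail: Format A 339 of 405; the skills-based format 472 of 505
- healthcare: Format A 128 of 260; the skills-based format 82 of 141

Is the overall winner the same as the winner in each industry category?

Media: Format A 62/110 = 56.4%, the skills-based format 111/220 = 50.5% → Format A
Finance: Format A 8/22 = 36.4%, the skills-based format 6/19 = 31.6% → Format A
Retail: Format A 339/405 = 83.7%, the skills-based format 472/505 = 93.5% → the skills-based format
Healthcare: Format A 128/260 = 49.2%, the skills-based format 82/141 = 58.2% → the skills-based format
Overall: Format A 537/797 = 67.4%, the skills-based format 671/885 = 75.8% → the skills-based format
Neither sweeps: Format A wins 2 of 4 groups, the skills-based format wins 2. The skills-based format wins overall but not every group — no Simpson reversal.

No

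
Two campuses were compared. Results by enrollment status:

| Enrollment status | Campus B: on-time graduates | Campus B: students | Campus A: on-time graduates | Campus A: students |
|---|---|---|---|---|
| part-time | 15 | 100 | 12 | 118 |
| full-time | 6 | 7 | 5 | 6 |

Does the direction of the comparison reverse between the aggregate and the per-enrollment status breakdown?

Part-time: Campus B 15/100 = 15.0%, Campus A 12/118 = 10.2% → Campus B
Full-time: Campus B 6/7 = 85.7%, Campus A 5/6 = 83.3% → Campus B
Overall: Campus B 21/107 = 19.6%, Campus A 17/124 = 13.7% → Campus B
Campus B wins overall and in every enrollment group — no reversal.

No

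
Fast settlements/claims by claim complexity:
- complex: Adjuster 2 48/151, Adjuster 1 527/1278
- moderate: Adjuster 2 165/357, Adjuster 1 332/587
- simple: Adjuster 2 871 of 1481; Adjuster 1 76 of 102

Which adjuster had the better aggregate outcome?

Complex: Adjuster 2 48/151 = 31.8%, Adjuster 1 527/1278 = 41.2% → Adjuster 1
Moderate: Adjuster 2 165/357 = 46.2%, Adjuster 1 332/587 = 56.6% → Adjuster 1
Simple: Adjuster 2 871/1481 = 58.8%, Adjuster 1 76/102 = 74.5% → Adjuster 1
Overall: Adjuster 2 1084/1989 = 54.5%, Adjuster 1 935/1967 = 47.5% → Adjuster 2
(Adjuster 1 wins every claim group but Adjuster 2 wins overall — Adjuster 1's claims skew toward the low-rate complex group.)

Adjuster 2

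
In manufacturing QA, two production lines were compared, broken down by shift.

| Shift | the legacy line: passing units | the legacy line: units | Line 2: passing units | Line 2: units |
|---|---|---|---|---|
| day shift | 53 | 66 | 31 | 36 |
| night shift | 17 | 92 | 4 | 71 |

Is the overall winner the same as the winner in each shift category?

No

Day shift: the legacy line 53/66 = 80.3%, Line 2 31/36 = 86.1% → Line 2
Night shift: the legacy line 17/92 = 18.5%, Line 2 4/71 = 5.6% → the legacy line
Overall: the legacy line 70/158 = 44.3%, Line 2 35/107 = 32.7% → the legacy line
Neither sweeps: the legacy line wins 1 of 2 groups, Line 2 wins 1. The legacy line wins overall but not every group — no Simpson reversal.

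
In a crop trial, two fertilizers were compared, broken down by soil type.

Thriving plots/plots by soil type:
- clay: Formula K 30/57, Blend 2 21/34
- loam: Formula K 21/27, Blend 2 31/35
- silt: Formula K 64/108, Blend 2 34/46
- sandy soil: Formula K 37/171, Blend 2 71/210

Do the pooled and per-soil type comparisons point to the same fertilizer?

Clay: Formula K 30/57 = 52.6%, Blend 2 21/34 = 61.8% → Blend 2
Loam: Formula K 21/27 = 77.8%, Blend 2 31/35 = 88.6% → Blend 2
Silt: Formula K 64/108 = 59.3%, Blend 2 34/46 = 73.9% → Blend 2
Sandy soil: Formula K 37/171 = 21.6%, Blend 2 71/210 = 33.8% → Blend 2
Overall: Formula K 152/363 = 41.9%, Blend 2 157/325 = 48.3% → Blend 2
Blend 2 wins overall and in every soil group — no reversal.

Yes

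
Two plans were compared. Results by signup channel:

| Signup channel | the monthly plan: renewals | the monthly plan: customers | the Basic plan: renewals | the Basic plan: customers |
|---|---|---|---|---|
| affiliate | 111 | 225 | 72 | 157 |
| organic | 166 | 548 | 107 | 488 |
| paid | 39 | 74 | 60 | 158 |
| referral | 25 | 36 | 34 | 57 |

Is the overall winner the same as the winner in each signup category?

Yes

Affiliate: the monthly plan 111/225 = 49.3%, the Basic plan 72/157 = 45.9% → the monthly plan
Organic: the monthly plan 166/548 = 30.3%, the Basic plan 107/488 = 21.9% → the monthly plan
Paid: the monthly plan 39/74 = 52.7%, the Basic plan 60/158 = 38.0% → the monthly plan
Referral: the monthly plan 25/36 = 69.4%, the Basic plan 34/57 = 59.6% → the monthly plan
Overall: the monthly plan 341/883 = 38.6%, the Basic plan 273/860 = 31.7% → the monthly plan
The monthly plan wins overall and in every signup group — no reversal.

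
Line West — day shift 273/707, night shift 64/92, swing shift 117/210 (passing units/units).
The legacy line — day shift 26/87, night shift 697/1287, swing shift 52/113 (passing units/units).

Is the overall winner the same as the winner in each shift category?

No

Day shift: Line West 273/707 = 38.6%, the legacy line 26/87 = 29.9% → Line West
Night shift: Line West 64/92 = 69.6%, the legacy line 697/1287 = 54.2% → Line West
Swing shift: Line West 117/210 = 55.7%, the legacy line 52/113 = 46.0% → Line West
Overall: Line West 454/1009 = 45.0%, the legacy line 775/1487 = 52.1% → the legacy line
Line West wins each shift group but the legacy line wins overall — the comparison reverses. Line West's units skew toward day shift, which has a lower base rate.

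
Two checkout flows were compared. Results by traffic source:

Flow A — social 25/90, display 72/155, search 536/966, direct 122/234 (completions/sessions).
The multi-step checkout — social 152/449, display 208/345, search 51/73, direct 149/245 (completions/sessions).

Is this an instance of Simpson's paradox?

Yes

Social: Flow A 25/90 = 27.8%, the multi-step checkout 152/449 = 33.9% → the multi-step checkout
Display: Flow A 72/155 = 46.5%, the multi-step checkout 208/345 = 60.3% → the multi-step checkout
Search: Flow A 536/966 = 55.5%, the multi-step checkout 51/73 = 69.9% → the multi-step checkout
Direct: Flow A 122/234 = 52.1%, the multi-step checkout 149/245 = 60.8% → the multi-step checkout
Overall: Flow A 755/1445 = 52.2%, the multi-step checkout 560/1112 = 50.4% → Flow A
The multi-step checkout wins each traffic group but Flow A wins overall — the comparison reverses. The multi-step checkout's sessions skew toward social, which has a lower base rate.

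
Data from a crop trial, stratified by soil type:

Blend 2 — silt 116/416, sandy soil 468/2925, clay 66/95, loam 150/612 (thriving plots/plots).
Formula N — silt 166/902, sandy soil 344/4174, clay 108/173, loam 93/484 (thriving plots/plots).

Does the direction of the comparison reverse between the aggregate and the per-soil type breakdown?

No

Silt: Blend 2 116/416 = 27.9%, Formula N 166/902 = 18.4% → Blend 2
Sandy soil: Blend 2 468/2925 = 16.0%, Formula N 344/4174 = 8.2% → Blend 2
Clay: Blend 2 66/95 = 69.5%, Formula N 108/173 = 62.4% → Blend 2
Loam: Blend 2 150/612 = 24.5%, Formula N 93/484 = 19.2% → Blend 2
Overall: Blend 2 800/4048 = 19.8%, Formula N 711/5733 = 12.4% → Blend 2
Blend 2 wins overall and in every soil group — no reversal.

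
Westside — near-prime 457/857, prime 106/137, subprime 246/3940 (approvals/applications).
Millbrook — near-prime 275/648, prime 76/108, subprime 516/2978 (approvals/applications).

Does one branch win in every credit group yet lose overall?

No

Near-prime: Westside 457/857 = 53.3%, Millbrook 275/648 = 42.4% → Westside
Prime: Westside 106/137 = 77.4%, Millbrook 76/108 = 70.4% → Westside
Subprime: Westside 246/3940 = 6.2%, Millbrook 516/2978 = 17.3% → Millbrook
Overall: Westside 809/4934 = 16.4%, Millbrook 867/3734 = 23.2% → Millbrook
Neither sweeps: Westside wins 2 of 3 groups, Millbrook wins 1. Millbrook wins overall but not every group — no Simpson reversal.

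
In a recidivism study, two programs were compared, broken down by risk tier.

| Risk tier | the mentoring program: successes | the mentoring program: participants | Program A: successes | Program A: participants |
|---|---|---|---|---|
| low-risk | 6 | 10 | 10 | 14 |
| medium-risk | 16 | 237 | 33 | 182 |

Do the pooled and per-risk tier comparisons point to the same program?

Low-risk: the mentoring program 6/10 = 60.0%, Program A 10/14 = 71.4% → Program A
Medium-risk: the mentoring program 16/237 = 6.8%, Program A 33/182 = 18.1% → Program A
Overall: the mentoring program 22/247 = 8.9%, Program A 43/196 = 21.9% → Program A
Program A wins overall and in every risk group — no reversal.

Yes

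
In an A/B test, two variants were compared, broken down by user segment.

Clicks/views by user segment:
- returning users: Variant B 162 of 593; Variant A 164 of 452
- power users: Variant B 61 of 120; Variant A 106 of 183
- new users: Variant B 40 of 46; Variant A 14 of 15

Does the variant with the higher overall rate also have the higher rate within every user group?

Yes

Returning users: Variant B 162/593 = 27.3%, Variant A 164/452 = 36.3% → Variant A
Power users: Variant B 61/120 = 50.8%, Variant A 106/183 = 57.9% → Variant A
New users: Variant B 40/46 = 87.0%, Variant A 14/15 = 93.3% → Variant A
Overall: Variant B 263/759 = 34.7%, Variant A 284/650 = 43.7% → Variant A
Variant A wins overall and in every user group — no reversal.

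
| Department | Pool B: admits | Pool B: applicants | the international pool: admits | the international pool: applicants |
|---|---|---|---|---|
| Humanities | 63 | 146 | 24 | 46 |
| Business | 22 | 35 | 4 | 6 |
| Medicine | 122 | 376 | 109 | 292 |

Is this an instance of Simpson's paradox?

Humanities: Pool B 63/146 = 43.2%, the international pool 24/46 = 52.2% → the international pool
Business: Pool B 22/35 = 62.9%, the international pool 4/6 = 66.7% → the international pool
Medicine: Pool B 122/376 = 32.4%, the international pool 109/292 = 37.3% → the international pool
Overall: Pool B 207/557 = 37.2%, the international pool 137/344 = 39.8% → the international pool
The international pool wins overall and in every department group — no reversal.

No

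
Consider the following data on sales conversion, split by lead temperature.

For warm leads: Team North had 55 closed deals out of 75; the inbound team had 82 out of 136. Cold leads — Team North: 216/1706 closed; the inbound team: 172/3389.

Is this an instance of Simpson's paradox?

No

Warm: Team North 55/75 = 73.3%, the inbound team 82/136 = 60.3% → Team North
Cold: Team North 216/1706 = 12.7%, the inbound team 172/3389 = 5.1% → Team North
Overall: Team North 271/1781 = 15.2%, the inbound team 254/3525 = 7.2% → Team North
Team North wins overall and in every lead group — no reversal.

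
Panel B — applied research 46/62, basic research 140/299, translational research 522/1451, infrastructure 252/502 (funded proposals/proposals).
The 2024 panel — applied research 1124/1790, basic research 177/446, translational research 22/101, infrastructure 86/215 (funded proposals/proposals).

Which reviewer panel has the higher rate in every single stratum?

Applied research: Panel B 46/62 = 74.2%, the 2024 panel 1124/1790 = 62.8% → Panel B
Basic research: Panel B 140/299 = 46.8%, the 2024 panel 177/446 = 39.7% → Panel B
Translational research: Panel B 522/1451 = 36.0%, the 2024 panel 22/101 = 21.8% → Panel B
Infrastructure: Panel B 252/502 = 50.2%, the 2024 panel 86/215 = 40.0% → Panel B
Panel B has the higher rate in all 4 groups.

Panel B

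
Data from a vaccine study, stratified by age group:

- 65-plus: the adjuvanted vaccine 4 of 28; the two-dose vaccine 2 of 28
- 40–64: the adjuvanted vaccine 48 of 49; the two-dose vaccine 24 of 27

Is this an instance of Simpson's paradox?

No

65-plus: the adjuvanted vaccine 4/28 = 14.3%, the two-dose vaccine 2/28 = 7.1% → the adjuvanted vaccine
40–64: the adjuvanted vaccine 48/49 = 98.0%, the two-dose vaccine 24/27 = 88.9% → the adjuvanted vaccine
Overall: the adjuvanted vaccine 52/77 = 67.5%, the two-dose vaccine 26/55 = 47.3% → the adjuvanted vaccine
The adjuvanted vaccine wins overall and in every age group — no reversal.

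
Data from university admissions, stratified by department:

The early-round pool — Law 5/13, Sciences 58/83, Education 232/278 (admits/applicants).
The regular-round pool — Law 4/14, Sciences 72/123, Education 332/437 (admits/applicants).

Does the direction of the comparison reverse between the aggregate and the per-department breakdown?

No

Law: the early-round pool 5/13 = 38.5%, the regular-round pool 4/14 = 28.6% → the early-round pool
Sciences: the early-round pool 58/83 = 69.9%, the regular-round pool 72/123 = 58.5% → the early-round pool
Education: the early-round pool 232/278 = 83.5%, the regular-round pool 332/437 = 76.0% → the early-round pool
Overall: the early-round pool 295/374 = 78.9%, the regular-round pool 408/574 = 71.1% → the early-round pool
The early-round pool wins overall and in every department group — no reversal.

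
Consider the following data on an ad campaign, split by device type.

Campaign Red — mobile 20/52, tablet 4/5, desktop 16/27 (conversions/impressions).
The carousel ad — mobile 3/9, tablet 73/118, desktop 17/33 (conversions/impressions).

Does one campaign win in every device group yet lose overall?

Mobile: Campaign Red 20/52 = 38.5%, the carousel ad 3/9 = 33.3% → Campaign Red
Tablet: Campaign Red 4/5 = 80.0%, the carousel ad 73/118 = 61.9% → Campaign Red
Desktop: Campaign Red 16/27 = 59.3%, the carousel ad 17/33 = 51.5% → Campaign Red
Overall: Campaign Red 40/84 = 47.6%, the carousel ad 93/160 = 58.1% → the carousel ad
Campaign Red wins each device group but the carousel ad wins overall — the comparison reverses. Campaign Red's impressions skew toward mobile, which has a lower base rate.

Yes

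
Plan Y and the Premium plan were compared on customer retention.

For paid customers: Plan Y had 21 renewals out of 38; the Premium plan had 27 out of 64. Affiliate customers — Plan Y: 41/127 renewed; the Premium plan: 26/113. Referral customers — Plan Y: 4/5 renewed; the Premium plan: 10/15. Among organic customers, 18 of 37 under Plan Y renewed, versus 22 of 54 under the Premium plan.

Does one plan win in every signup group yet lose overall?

No

Paid: Plan Y 21/38 = 55.3%, the Premium plan 27/64 = 42.2% → Plan Y
Affiliate: Plan Y 41/127 = 32.3%, the Premium plan 26/113 = 23.0% → Plan Y
Referral: Plan Y 4/5 = 80.0%, the Premium plan 10/15 = 66.7% → Plan Y
Organic: Plan Y 18/37 = 48.6%, the Premium plan 22/54 = 40.7% → Plan Y
Overall: Plan Y 84/207 = 40.6%, the Premium plan 85/246 = 34.6% → Plan Y
Plan Y wins overall and in every signup group — no reversal.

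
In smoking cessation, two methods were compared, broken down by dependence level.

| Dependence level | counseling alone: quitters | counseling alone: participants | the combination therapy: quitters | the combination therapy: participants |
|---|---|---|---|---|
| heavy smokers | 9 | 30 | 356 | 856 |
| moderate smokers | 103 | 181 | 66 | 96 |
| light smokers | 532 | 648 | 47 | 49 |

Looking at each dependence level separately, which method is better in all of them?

the combination therapy

Heavy smokers: counseling alone 9/30 = 30.0%, the combination therapy 356/856 = 41.6% → the combination therapy
Moderate smokers: counseling alone 103/181 = 56.9%, the combination therapy 66/96 = 68.8% → the combination therapy
Light smokers: counseling alone 532/648 = 82.1%, the combination therapy 47/49 = 95.9% → the combination therapy
The combination therapy has the higher rate in all 3 groups.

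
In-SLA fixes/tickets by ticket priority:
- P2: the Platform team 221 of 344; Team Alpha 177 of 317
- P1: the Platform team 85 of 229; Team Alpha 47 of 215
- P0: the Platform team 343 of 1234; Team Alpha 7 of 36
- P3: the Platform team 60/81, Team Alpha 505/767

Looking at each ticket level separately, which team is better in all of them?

the Platform team

P2: the Platform team 221/344 = 64.2%, Team Alpha 177/317 = 55.8% → the Platform team
P1: the Platform team 85/229 = 37.1%, Team Alpha 47/215 = 21.9% → the Platform team
P0: the Platform team 343/1234 = 27.8%, Team Alpha 7/36 = 19.4% → the Platform team
P3: the Platform team 60/81 = 74.1%, Team Alpha 505/767 = 65.8% → the Platform team
The Platform team has the higher rate in all 4 groups.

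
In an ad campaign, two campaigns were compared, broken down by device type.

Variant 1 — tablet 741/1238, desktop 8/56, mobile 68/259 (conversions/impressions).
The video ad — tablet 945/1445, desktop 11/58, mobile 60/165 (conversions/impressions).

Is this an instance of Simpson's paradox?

No

Tablet: Variant 1 741/1238 = 59.9%, the video ad 945/1445 = 65.4% → the video ad
Desktop: Variant 1 8/56 = 14.3%, the video ad 11/58 = 19.0% → the video ad
Mobile: Variant 1 68/259 = 26.3%, the video ad 60/165 = 36.4% → the video ad
Overall: Variant 1 817/1553 = 52.6%, the video ad 1016/1668 = 60.9% → the video ad
The video ad wins overall and in every device group — no reversal.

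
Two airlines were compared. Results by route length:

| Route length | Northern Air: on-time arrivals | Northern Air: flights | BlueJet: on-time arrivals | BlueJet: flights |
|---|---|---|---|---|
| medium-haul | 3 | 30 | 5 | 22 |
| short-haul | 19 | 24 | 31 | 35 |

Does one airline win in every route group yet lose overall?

No

Medium-haul: Northern Air 3/30 = 10.0%, BlueJet 5/22 = 22.7% → BlueJet
Short-haul: Northern Air 19/24 = 79.2%, BlueJet 31/35 = 88.6% → BlueJet
Overall: Northern Air 22/54 = 40.7%, BlueJet 36/57 = 63.2% → BlueJet
BlueJet wins overall and in every route group — no reversal.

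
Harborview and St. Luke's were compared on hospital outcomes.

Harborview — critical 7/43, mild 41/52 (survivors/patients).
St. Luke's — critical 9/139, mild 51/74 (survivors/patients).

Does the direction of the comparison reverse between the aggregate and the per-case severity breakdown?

Critical: Harborview 7/43 = 16.3%, St. Luke's 9/139 = 6.5% → Harborview
Mild: Harborview 41/52 = 78.8%, St. Luke's 51/74 = 68.9% → Harborview
Overall: Harborview 48/95 = 50.5%, St. Luke's 60/213 = 28.2% → Harborview
Harborview wins overall and in every case group — no reversal.

No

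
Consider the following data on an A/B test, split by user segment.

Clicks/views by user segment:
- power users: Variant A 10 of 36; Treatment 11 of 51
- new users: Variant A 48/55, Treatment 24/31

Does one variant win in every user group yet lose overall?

No

Power users: Variant A 10/36 = 27.8%, Treatment 11/51 = 21.6% → Variant A
New users: Variant A 48/55 = 87.3%, Treatment 24/31 = 77.4% → Variant A
Overall: Variant A 58/91 = 63.7%, Treatment 35/82 = 42.7% → Variant A
Variant A wins overall and in every user group — no reversal.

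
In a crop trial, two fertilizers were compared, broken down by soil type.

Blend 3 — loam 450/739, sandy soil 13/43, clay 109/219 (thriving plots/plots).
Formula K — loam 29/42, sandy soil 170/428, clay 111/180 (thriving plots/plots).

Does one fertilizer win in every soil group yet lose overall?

Loam: Blend 3 450/739 = 60.9%, Formula K 29/42 = 69.0% → Formula K
Sandy soil: Blend 3 13/43 = 30.2%, Formula K 170/428 = 39.7% → Formula K
Clay: Blend 3 109/219 = 49.8%, Formula K 111/180 = 61.7% → Formula K
Overall: Blend 3 572/1001 = 57.1%, Formula K 310/650 = 47.7% → Blend 3
Formula K wins each soil group but Blend 3 wins overall — the comparison reverses. Formula K's plots skew toward sandy soil, which has a lower base rate.

Yes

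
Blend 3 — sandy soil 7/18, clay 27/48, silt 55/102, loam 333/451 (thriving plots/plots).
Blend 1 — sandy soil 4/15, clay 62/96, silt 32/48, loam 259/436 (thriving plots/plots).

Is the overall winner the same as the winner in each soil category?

Sandy soil: Blend 3 7/18 = 38.9%, Blend 1 4/15 = 26.7% → Blend 3
Clay: Blend 3 27/48 = 56.2%, Blend 1 62/96 = 64.6% → Blend 1
Silt: Blend 3 55/102 = 53.9%, Blend 1 32/48 = 66.7% → Blend 1
Loam: Blend 3 333/451 = 73.8%, Blend 1 259/436 = 59.4% → Blend 3
Overall: Blend 3 422/619 = 68.2%, Blend 1 357/595 = 60.0% → Blend 3
Neither sweeps: Blend 3 wins 2 of 4 groups, Blend 1 wins 2. Blend 3 wins overall but not every group — no Simpson reversal.

No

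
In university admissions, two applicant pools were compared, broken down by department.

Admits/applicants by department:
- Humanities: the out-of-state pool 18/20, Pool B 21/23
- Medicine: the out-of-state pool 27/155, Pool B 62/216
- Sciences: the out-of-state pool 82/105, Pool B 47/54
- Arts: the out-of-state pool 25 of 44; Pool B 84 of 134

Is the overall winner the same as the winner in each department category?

Yes

Humanities: the out-of-state pool 18/20 = 90.0%, Pool B 21/23 = 91.3% → Pool B
Medicine: the out-of-state pool 27/155 = 17.4%, Pool B 62/216 = 28.7% → Pool B
Sciences: the out-of-state pool 82/105 = 78.1%, Pool B 47/54 = 87.0% → Pool B
Arts: the out-of-state pool 25/44 = 56.8%, Pool B 84/134 = 62.7% → Pool B
Overall: the out-of-state pool 152/324 = 46.9%, Pool B 214/427 = 50.1% → Pool B
Pool B wins overall and in every department group — no reversal.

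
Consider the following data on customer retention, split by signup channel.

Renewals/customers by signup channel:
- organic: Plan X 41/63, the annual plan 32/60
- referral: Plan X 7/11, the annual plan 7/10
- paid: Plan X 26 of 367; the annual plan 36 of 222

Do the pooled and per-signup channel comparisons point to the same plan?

No

Organic: Plan X 41/63 = 65.1%, the annual plan 32/60 = 53.3% → Plan X
Referral: Plan X 7/11 = 63.6%, the annual plan 7/10 = 70.0% → the annual plan
Paid: Plan X 26/367 = 7.1%, the annual plan 36/222 = 16.2% → the annual plan
Overall: Plan X 74/441 = 16.8%, the annual plan 75/292 = 25.7% → the annual plan
Neither sweeps: Plan X wins 1 of 3 groups, the annual plan wins 2. The annual plan wins overall but not every group — no Simpson reversal.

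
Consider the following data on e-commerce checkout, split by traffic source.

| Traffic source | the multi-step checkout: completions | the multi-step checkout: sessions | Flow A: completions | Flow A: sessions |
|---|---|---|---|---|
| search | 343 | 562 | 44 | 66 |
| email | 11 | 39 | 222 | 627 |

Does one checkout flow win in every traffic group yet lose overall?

Search: the multi-step checkout 343/562 = 61.0%, Flow A 44/66 = 66.7% → Flow A
Email: the multi-step checkout 11/39 = 28.2%, Flow A 222/627 = 35.4% → Flow A
Overall: the multi-step checkout 354/601 = 58.9%, Flow A 266/693 = 38.4% → the multi-step checkout
Flow A wins each traffic group but the multi-step checkout wins overall — the comparison reverses. Flow A's sessions skew toward email, which has a lower base rate.

Yes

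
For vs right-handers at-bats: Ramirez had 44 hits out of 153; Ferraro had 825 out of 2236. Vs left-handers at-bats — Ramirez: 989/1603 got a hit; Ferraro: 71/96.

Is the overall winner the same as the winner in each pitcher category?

No

Vs right-handers: Ramirez 44/153 = 28.8%, Ferraro 825/2236 = 36.9% → Ferraro
Vs left-handers: Ramirez 989/1603 = 61.7%, Ferraro 71/96 = 74.0% → Ferraro
Overall: Ramirez 1033/1756 = 58.8%, Ferraro 896/2332 = 38.4% → Ramirez
Ferraro wins each pitcher group but Ramirez wins overall — the comparison reverses. Ferraro's at-bats skew toward vs right-handers, which has a lower base rate.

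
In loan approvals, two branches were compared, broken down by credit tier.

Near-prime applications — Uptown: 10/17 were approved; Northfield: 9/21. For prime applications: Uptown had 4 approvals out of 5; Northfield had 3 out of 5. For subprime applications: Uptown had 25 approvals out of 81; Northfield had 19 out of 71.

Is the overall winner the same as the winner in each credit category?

Yes

Near-prime: Uptown 10/17 = 58.8%, Northfield 9/21 = 42.9% → Uptown
Prime: Uptown 4/5 = 80.0%, Northfield 3/5 = 60.0% → Uptown
Subprime: Uptown 25/81 = 30.9%, Northfield 19/71 = 26.8% → Uptown
Overall: Uptown 39/103 = 37.9%, Northfield 31/97 = 32.0% → Uptown
Uptown wins overall and in every credit group — no reversal.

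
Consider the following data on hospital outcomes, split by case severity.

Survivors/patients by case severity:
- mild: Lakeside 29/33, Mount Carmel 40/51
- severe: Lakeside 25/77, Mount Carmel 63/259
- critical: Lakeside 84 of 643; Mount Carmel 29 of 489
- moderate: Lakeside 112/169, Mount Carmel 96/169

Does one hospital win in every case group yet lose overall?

No

Mild: Lakeside 29/33 = 87.9%, Mount Carmel 40/51 = 78.4% → Lakeside
Severe: Lakeside 25/77 = 32.5%, Mount Carmel 63/259 = 24.3% → Lakeside
Critical: Lakeside 84/643 = 13.1%, Mount Carmel 29/489 = 5.9% → Lakeside
Moderate: Lakeside 112/169 = 66.3%, Mount Carmel 96/169 = 56.8% → Lakeside
Overall: Lakeside 250/922 = 27.1%, Mount Carmel 228/968 = 23.6% → Lakeside
Lakeside wins overall and in every case group — no reversal.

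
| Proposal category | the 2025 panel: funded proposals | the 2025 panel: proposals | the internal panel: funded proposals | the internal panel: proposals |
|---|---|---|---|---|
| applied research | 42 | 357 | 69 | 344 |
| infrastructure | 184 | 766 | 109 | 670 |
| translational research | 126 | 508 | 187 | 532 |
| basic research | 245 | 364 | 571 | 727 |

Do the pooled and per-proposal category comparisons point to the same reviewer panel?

Applied research: the 2025 panel 42/357 = 11.8%, the internal panel 69/344 = 20.1% → the internal panel
Infrastructure: the 2025 panel 184/766 = 24.0%, the internal panel 109/670 = 16.3% → the 2025 panel
Translational research: the 2025 panel 126/508 = 24.8%, the internal panel 187/532 = 35.2% → the internal panel
Basic research: the 2025 panel 245/364 = 67.3%, the internal panel 571/727 = 78.5% → the internal panel
Overall: the 2025 panel 597/1995 = 29.9%, the internal panel 936/2273 = 41.2% → the internal panel
Neither sweeps: the 2025 panel wins 1 of 4 groups, the internal panel wins 3. The internal panel wins overall but not every group — no Simpson reversal.

No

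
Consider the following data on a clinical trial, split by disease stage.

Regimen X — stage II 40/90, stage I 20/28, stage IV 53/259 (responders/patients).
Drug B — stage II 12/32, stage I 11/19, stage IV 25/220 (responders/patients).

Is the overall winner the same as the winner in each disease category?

Yes

Stage II: Regimen X 40/90 = 44.4%, Drug B 12/32 = 37.5% → Regimen X
Stage I: Regimen X 20/28 = 71.4%, Drug B 11/19 = 57.9% → Regimen X
Stage IV: Regimen X 53/259 = 20.5%, Drug B 25/220 = 11.4% → Regimen X
Overall: Regimen X 113/377 = 30.0%, Drug B 48/271 = 17.7% → Regimen X
Regimen X wins overall and in every disease group — no reversal.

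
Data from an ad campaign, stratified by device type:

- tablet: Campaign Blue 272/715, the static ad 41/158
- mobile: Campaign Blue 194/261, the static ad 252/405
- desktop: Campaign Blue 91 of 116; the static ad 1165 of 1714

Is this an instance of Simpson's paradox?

Yes

Tablet: Campaign Blue 272/715 = 38.0%, the static ad 41/158 = 25.9% → Campaign Blue
Mobile: Campaign Blue 194/261 = 74.3%, the static ad 252/405 = 62.2% → Campaign Blue
Desktop: Campaign Blue 91/116 = 78.4%, the static ad 1165/1714 = 68.0% → Campaign Blue
Overall: Campaign Blue 557/1092 = 51.0%, the static ad 1458/2277 = 64.0% → the static ad
Campaign Blue wins each device group but the static ad wins overall — the comparison reverses. Campaign Blue's impressions skew toward tablet, which has a lower base rate.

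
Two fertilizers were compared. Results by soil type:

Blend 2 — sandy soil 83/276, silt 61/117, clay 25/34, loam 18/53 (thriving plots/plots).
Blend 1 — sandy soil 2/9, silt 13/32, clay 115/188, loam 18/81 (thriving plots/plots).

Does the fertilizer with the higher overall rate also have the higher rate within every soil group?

No

Sandy soil: Blend 2 83/276 = 30.1%, Blend 1 2/9 = 22.2% → Blend 2
Silt: Blend 2 61/117 = 52.1%, Blend 1 13/32 = 40.6% → Blend 2
Clay: Blend 2 25/34 = 73.5%, Blend 1 115/188 = 61.2% → Blend 2
Loam: Blend 2 18/53 = 34.0%, Blend 1 18/81 = 22.2% → Blend 2
Overall: Blend 2 187/480 = 39.0%, Blend 1 148/310 = 47.7% → Blend 1
Blend 2 wins each soil group but Blend 1 wins overall — the comparison reverses. Blend 2's plots skew toward sandy soil, which has a lower base rate.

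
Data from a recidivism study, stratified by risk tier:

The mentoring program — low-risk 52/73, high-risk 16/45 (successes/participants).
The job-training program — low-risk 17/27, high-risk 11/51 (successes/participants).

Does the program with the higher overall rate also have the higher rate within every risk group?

Yes

Low-risk: the mentoring program 52/73 = 71.2%, the job-training program 17/27 = 63.0% → the mentoring program
High-risk: the mentoring program 16/45 = 35.6%, the job-training program 11/51 = 21.6% → the mentoring program
Overall: the mentoring program 68/118 = 57.6%, the job-training program 28/78 = 35.9% → the mentoring program
The mentoring program wins overall and in every risk group — no reversal.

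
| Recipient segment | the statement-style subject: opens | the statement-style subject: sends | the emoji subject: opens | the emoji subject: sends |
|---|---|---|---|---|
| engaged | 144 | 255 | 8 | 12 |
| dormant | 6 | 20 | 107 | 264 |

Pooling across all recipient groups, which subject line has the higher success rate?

Engaged: the statement-style subject 144/255 = 56.5%, the emoji subject 8/12 = 66.7% → the emoji subject
Dormant: the statement-style subject 6/20 = 30.0%, the emoji subject 107/264 = 40.5% → the emoji subject
Overall: the statement-style subject 150/275 = 54.5%, the emoji subject 115/276 = 41.7% → the statement-style subject
(The emoji subject wins every recipient group but the statement-style subject wins overall — the emoji subject's sends skew toward the low-rate dormant group.)

the statement-style subject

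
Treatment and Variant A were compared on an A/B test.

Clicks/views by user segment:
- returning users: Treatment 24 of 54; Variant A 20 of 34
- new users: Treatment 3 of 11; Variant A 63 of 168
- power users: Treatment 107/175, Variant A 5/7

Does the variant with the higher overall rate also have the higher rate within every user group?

Returning users: Treatment 24/54 = 44.4%, Variant A 20/34 = 58.8% → Variant A
New users: Treatment 3/11 = 27.3%, Variant A 63/168 = 37.5% → Variant A
Power users: Treatment 107/175 = 61.1%, Variant A 5/7 = 71.4% → Variant A
Overall: Treatment 134/240 = 55.8%, Variant A 88/209 = 42.1% → Treatment
Variant A wins each user group but Treatment wins overall — the comparison reverses. Variant A's views skew toward new users, which has a lower base rate.

No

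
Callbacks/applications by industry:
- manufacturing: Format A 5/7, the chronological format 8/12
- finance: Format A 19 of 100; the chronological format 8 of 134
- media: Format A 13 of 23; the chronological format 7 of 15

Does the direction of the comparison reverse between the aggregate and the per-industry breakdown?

No

Manufacturing: Format A 5/7 = 71.4%, the chronological format 8/12 = 66.7% → Format A
Finance: Format A 19/100 = 19.0%, the chronological format 8/134 = 6.0% → Format A
Media: Format A 13/23 = 56.5%, the chronological format 7/15 = 46.7% → Format A
Overall: Format A 37/130 = 28.5%, the chronological format 23/161 = 14.3% → Format A
Format A wins overall and in every industry group — no reversal.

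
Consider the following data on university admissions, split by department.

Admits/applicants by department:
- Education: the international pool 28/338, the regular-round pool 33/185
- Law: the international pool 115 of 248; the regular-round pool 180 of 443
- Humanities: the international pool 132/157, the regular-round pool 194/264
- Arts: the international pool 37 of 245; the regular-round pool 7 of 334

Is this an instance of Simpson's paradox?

Education: the international pool 28/338 = 8.3%, the regular-round pool 33/185 = 17.8% → the regular-round pool
Law: the international pool 115/248 = 46.4%, the regular-round pool 180/443 = 40.6% → the international pool
Humanities: the international pool 132/157 = 84.1%, the regular-round pool 194/264 = 73.5% → the international pool
Arts: the international pool 37/245 = 15.1%, the regular-round pool 7/334 = 2.1% → the international pool
Overall: the international pool 312/988 = 31.6%, the regular-round pool 414/1226 = 33.8% → the regular-round pool
Neither sweeps: the international pool wins 3 of 4 groups, the regular-round pool wins 1. The regular-round pool wins overall but not every group — no Simpson reversal.

No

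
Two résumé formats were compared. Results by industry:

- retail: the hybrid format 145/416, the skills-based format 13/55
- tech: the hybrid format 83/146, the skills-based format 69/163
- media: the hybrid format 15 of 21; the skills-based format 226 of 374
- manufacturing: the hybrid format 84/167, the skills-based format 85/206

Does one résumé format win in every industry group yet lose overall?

Yes

Retail: the hybrid format 145/416 = 34.9%, the skills-based format 13/55 = 23.6% → the hybrid format
Tech: the hybrid format 83/146 = 56.8%, the skills-based format 69/163 = 42.3% → the hybrid format
Media: the hybrid format 15/21 = 71.4%, the skills-based format 226/374 = 60.4% → the hybrid format
Manufacturing: the hybrid format 84/167 = 50.3%, the skills-based format 85/206 = 41.3% → the hybrid format
Overall: the hybrid format 327/750 = 43.6%, the skills-based format 393/798 = 49.2% → the skills-based format
The hybrid format wins each industry group but the skills-based format wins overall — the comparison reverses. The hybrid format's applications skew toward retail, which has a lower base rate.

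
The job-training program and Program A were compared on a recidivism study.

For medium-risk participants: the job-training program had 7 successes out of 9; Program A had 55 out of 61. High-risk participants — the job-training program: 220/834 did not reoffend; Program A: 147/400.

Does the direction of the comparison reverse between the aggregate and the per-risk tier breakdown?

No

Medium-risk: the job-training program 7/9 = 77.8%, Program A 55/61 = 90.2% → Program A
High-risk: the job-training program 220/834 = 26.4%, Program A 147/400 = 36.8% → Program A
Overall: the job-training program 227/843 = 26.9%, Program A 202/461 = 43.8% → Program A
Program A wins overall and in every risk group — no reversal.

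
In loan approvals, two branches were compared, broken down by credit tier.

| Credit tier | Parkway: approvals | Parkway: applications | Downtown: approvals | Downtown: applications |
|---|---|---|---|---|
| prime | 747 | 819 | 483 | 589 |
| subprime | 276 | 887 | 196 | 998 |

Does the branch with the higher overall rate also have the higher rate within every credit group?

Yes

Prime: Parkway 747/819 = 91.2%, Downtown 483/589 = 82.0% → Parkway
Subprime: Parkway 276/887 = 31.1%, Downtown 196/998 = 19.6% → Parkway
Overall: Parkway 1023/1706 = 60.0%, Downtown 679/1587 = 42.8% → Parkway
Parkway wins overall and in every credit group — no reversal.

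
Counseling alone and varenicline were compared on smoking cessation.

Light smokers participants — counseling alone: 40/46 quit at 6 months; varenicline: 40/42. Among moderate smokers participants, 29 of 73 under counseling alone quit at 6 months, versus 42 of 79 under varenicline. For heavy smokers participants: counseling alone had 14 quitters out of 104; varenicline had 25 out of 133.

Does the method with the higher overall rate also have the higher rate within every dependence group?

Light smokers: counseling alone 40/46 = 87.0%, varenicline 40/42 = 95.2% → varenicline
Moderate smokers: counseling alone 29/73 = 39.7%, varenicline 42/79 = 53.2% → varenicline
Heavy smokers: counseling alone 14/104 = 13.5%, varenicline 25/133 = 18.8% → varenicline
Overall: counseling alone 83/223 = 37.2%, varenicline 107/254 = 42.1% → varenicline
Varenicline wins overall and in every dependence group — no reversal.

Yes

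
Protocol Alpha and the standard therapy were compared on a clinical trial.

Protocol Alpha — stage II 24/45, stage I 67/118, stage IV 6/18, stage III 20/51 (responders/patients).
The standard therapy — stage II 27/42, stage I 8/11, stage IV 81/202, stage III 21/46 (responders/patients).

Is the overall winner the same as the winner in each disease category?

Stage II: Protocol Alpha 24/45 = 53.3%, the standard therapy 27/42 = 64.3% → the standard therapy
Stage I: Protocol Alpha 67/118 = 56.8%, the standard therapy 8/11 = 72.7% → the standard therapy
Stage IV: Protocol Alpha 6/18 = 33.3%, the standard therapy 81/202 = 40.1% → the standard therapy
Stage III: Protocol Alpha 20/51 = 39.2%, the standard therapy 21/46 = 45.7% → the standard therapy
Overall: Protocol Alpha 117/232 = 50.4%, the standard therapy 137/301 = 45.5% → Protocol Alpha
The standard therapy wins each disease group but Protocol Alpha wins overall — the comparison reverses. The standard therapy's patients skew toward stage IV, which has a lower base rate.

No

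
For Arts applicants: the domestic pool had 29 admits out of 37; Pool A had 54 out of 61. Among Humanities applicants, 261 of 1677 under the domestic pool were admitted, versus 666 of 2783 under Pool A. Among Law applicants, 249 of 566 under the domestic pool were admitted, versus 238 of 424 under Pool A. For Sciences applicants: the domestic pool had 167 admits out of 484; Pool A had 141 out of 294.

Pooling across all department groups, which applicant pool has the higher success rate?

Arts: the domestic pool 29/37 = 78.4%, Pool A 54/61 = 88.5% → Pool A
Humanities: the domestic pool 261/1677 = 15.6%, Pool A 666/2783 = 23.9% → Pool A
Law: the domestic pool 249/566 = 44.0%, Pool A 238/424 = 56.1% → Pool A
Sciences: the domestic pool 167/484 = 34.5%, Pool A 141/294 = 48.0% → Pool A
Overall: the domestic pool 706/2764 = 25.5%, Pool A 1099/3562 = 30.9% → Pool A

Pool A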